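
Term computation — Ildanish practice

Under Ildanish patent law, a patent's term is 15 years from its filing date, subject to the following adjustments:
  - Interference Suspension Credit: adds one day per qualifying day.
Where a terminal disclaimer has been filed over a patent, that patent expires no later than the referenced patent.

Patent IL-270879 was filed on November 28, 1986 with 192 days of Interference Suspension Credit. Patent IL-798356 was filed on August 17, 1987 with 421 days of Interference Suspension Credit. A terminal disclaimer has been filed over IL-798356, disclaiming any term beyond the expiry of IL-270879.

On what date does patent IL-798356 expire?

2002-06-08

Natural term of IL-798356:
  Base: filing + 15 years → 17 August 2002.
  Interference Suspension Credit: +421 days → 12 October 2003.
Expiry of referenced patent IL-270879:
  Base: filing + 15 years → 28 November 2001.
  Interference Suspension Credit: +192 days → 8 June 2002.
Terminal disclaimer: IL-798356 expires on the earlier of 12 October 2003 and 8 June 2002.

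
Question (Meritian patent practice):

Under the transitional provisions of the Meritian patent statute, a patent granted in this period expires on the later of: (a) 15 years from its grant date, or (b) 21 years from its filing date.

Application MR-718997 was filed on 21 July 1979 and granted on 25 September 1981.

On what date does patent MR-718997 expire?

July 21, 2000

(a) grant + 15 years → 25 September 1996.
(b) filing + 21 years → 21 July 2000.
Later of the two: 21 July 2000.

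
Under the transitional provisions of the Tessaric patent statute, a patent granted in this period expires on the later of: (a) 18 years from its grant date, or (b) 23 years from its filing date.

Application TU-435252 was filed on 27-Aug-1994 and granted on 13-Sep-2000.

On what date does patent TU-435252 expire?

2018-09-13

(a) grant + 18 years → 13 September 2018.
(b) filing + 23 years → 27 August 2017.
Later of the two: 13 September 2018.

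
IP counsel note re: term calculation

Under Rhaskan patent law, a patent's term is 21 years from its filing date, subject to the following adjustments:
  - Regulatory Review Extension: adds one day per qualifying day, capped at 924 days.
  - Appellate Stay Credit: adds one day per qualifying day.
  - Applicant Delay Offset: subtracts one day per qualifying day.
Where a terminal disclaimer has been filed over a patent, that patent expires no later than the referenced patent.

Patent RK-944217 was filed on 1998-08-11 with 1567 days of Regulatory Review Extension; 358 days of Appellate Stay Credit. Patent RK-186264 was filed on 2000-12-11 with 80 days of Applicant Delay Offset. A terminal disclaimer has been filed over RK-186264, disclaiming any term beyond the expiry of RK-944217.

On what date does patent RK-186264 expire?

September 22, 2021

Natural term of RK-186264:
  Base: filing + 21 years → 11 December 2021.
  Applicant Delay Offset: −80 days → 22 September 2021.
Expiry of referenced patent RK-944217:
  Base: filing + 21 years → 11 August 2019.
  Regulatory Review Extension: 1567 days claimed exceeds the 924-day cap, so +924 days → 20 February 2022.
  Appellate Stay Credit: +358 days → 13 February 2023.
Terminal disclaimer: RK-186264 expires on the earlier of 22 September 2021 and 13 February 2023.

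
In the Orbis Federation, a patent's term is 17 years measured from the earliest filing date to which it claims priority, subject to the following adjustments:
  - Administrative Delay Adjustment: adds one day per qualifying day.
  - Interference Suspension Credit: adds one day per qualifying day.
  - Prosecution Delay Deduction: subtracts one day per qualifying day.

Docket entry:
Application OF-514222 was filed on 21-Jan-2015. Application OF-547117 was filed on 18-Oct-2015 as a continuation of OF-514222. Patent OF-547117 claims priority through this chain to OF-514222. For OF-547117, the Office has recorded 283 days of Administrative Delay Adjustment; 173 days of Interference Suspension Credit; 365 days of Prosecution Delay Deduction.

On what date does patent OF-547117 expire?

Earliest priority filing: 21 January 2015.
Base term: 21 January 2015 + 17 years → 21 January 2032.
Administrative Delay Adjustment: +283 days → 30 October 2032.
Interference Suspension Credit: +173 days → 21 April 2033.
Prosecution Delay Deduction: −365 days → 21 April 2032.

April 21, 2032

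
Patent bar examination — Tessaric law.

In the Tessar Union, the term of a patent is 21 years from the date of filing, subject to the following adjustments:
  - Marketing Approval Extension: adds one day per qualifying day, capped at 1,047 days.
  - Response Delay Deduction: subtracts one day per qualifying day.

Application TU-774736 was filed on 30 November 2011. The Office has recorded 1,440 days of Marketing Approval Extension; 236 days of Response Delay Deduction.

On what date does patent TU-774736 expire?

Base term: filing date + 21 years → 30 November 2032.
Marketing Approval Extension: 1440 days claimed exceeds the 1047-day cap, so +1047 days → 13 October 2035.
Response Delay Deduction: −236 days → 19 February 2035.

2035-02-19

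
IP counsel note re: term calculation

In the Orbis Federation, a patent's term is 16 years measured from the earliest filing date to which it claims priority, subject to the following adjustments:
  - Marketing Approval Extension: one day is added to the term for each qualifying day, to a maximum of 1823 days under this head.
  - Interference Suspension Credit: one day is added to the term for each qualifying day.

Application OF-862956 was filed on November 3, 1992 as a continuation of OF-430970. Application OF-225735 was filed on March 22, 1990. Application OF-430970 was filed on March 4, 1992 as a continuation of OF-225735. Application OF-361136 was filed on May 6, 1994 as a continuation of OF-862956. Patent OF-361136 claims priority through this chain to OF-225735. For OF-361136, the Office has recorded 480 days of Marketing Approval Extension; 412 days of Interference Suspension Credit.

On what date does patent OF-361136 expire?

2008-08-30

Earliest priority filing: 22 March 1990.
Base term: 22 March 1990 + 16 years → 22 March 2006.
Marketing Approval Extension: 480 days (within the 1823-day cap) → +480 days → 15 July 2007.
Interference Suspension Credit: +412 days → 30 August 2008.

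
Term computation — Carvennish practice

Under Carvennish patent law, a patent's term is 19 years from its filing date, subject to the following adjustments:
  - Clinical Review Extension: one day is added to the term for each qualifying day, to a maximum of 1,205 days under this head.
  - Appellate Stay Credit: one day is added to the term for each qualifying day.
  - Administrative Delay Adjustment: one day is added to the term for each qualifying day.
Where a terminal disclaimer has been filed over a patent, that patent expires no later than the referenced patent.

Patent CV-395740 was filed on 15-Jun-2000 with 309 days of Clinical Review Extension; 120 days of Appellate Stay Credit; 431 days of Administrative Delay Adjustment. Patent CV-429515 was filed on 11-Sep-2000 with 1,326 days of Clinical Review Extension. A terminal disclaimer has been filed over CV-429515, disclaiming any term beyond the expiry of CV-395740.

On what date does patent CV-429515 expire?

Natural term of CV-429515:
  Base: filing + 19 years → 11 September 2019.
  Clinical Review Extension: 1326 days claimed exceeds the 1205-day cap, so +1205 days → 29 December 2022.
Expiry of referenced patent CV-395740:
  Base: filing + 19 years → 15 June 2019.
  Clinical Review Extension: 309 days (within the 1205-day cap) → +309 days → 19 April 2020.
  Appellate Stay Credit: +120 days → 17 August 2020.
  Administrative Delay Adjustment: +431 days → 22 October 2021.
Terminal disclaimer: CV-429515 expires on the earlier of 29 December 2022 and 22 October 2021.

2021-10-22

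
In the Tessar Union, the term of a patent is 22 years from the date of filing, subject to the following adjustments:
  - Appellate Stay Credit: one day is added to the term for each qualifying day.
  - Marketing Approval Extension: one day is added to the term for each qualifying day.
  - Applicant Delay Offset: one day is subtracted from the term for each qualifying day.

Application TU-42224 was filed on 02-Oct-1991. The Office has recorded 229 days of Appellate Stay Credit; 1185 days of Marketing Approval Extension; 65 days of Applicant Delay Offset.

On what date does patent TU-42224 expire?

Base term: filing date + 22 years → 2 October 2013.
Appellate Stay Credit: +229 days → 19 May 2014.
Marketing Approval Extension: +1185 days → 16 August 2017.
Applicant Delay Offset: −65 days → 12 June 2017.

2017-06-12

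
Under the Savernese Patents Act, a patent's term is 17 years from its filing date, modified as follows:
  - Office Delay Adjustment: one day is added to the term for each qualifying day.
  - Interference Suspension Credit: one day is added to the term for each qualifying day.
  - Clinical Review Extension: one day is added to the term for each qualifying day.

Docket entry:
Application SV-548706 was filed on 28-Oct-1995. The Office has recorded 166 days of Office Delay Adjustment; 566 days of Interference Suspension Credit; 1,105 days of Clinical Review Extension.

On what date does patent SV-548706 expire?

November 8, 2017

Base term: filing date + 17 years → 28 October 2012.
Office Delay Adjustment: +166 days → 12 April 2013.
Interference Suspension Credit: +566 days → 30 October 2014.
Clinical Review Extension: +1105 days → 8 November 2017.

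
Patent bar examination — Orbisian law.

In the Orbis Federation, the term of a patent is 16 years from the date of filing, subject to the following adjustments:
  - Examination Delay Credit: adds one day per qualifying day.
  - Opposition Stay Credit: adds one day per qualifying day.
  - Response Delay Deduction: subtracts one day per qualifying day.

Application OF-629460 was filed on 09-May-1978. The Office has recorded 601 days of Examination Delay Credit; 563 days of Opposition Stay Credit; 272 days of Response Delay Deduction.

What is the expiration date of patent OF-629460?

Base term: filing date + 16 years → 9 May 1994.
Examination Delay Credit: +601 days → 31 December 1995.
Opposition Stay Credit: +563 days → 16 July 1997.
Response Delay Deduction: −272 days → 17 October 1996.

1996-10-17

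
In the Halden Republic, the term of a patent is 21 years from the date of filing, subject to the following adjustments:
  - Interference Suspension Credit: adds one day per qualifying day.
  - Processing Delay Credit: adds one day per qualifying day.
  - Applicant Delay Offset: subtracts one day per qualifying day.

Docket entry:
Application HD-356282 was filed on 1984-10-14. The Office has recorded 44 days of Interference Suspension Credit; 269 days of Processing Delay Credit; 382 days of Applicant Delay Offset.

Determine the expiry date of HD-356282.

2005-08-06

Base term: filing date + 21 years → 14 October 2005.
Interference Suspension Credit: +44 days → 27 November 2005.
Processing Delay Credit: +269 days → 23 August 2006.
Applicant Delay Offset: −382 days → 6 August 2005.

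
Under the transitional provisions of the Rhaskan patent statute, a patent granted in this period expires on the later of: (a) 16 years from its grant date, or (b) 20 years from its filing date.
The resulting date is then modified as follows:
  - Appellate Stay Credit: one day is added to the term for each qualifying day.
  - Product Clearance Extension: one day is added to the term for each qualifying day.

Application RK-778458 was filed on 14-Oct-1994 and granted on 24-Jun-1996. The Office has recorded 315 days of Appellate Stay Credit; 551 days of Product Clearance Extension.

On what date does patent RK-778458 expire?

(a) grant + 16 years → 24 June 2012.
(b) filing + 20 years → 14 October 2014.
Later of the two: 14 October 2014.
Appellate Stay Credit: +315 days → 25 August 2015.
Product Clearance Extension: +551 days → 26 February 2017.

February 26, 2017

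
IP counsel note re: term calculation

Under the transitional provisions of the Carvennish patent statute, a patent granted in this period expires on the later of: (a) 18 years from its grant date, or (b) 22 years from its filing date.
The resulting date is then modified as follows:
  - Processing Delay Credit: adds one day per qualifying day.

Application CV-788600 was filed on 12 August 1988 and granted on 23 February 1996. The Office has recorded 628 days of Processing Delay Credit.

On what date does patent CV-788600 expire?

(a) grant + 18 years → 23 February 2014.
(b) filing + 22 years → 12 August 2010.
Later of the two: 23 February 2014.
Processing Delay Credit: +628 days → 13 November 2015.

2015-11-13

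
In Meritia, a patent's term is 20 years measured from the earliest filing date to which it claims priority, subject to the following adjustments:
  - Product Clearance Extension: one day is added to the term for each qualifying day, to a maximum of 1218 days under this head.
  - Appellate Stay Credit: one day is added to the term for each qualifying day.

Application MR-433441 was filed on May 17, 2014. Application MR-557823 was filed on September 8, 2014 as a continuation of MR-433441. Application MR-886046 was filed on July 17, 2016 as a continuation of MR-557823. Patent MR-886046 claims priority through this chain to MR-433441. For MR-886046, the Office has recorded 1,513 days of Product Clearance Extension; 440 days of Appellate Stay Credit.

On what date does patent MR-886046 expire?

2038-11-30

Earliest priority filing: 17 May 2014.
Base term: 17 May 2014 + 20 years → 17 May 2034.
Product Clearance Extension: 1513 days claimed exceeds the 1218-day cap, so +1218 days → 16 September 2037.
Appellate Stay Credit: +440 days → 30 November 2038.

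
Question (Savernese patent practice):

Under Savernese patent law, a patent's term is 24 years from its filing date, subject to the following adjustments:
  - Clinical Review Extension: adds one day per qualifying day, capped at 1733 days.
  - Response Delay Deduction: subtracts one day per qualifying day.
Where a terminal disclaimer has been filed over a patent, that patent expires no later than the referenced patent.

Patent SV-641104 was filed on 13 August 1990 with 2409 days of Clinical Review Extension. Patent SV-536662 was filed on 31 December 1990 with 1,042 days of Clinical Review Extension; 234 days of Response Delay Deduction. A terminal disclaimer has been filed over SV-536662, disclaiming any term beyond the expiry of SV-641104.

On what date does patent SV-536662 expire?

Natural term of SV-536662:
  Base: filing + 24 years → 31 December 2014.
  Clinical Review Extension: 1042 days (within the 1733-day cap) → +1042 days → 7 November 2017.
  Response Delay Deduction: −234 days → 18 March 2017.
Expiry of referenced patent SV-641104:
  Base: filing + 24 years → 13 August 2014.
  Clinical Review Extension: 2409 days claimed exceeds the 1733-day cap, so +1733 days → 12 May 2019.
Terminal disclaimer: SV-536662 expires on the earlier of 18 March 2017 and 12 May 2019.

2017-03-18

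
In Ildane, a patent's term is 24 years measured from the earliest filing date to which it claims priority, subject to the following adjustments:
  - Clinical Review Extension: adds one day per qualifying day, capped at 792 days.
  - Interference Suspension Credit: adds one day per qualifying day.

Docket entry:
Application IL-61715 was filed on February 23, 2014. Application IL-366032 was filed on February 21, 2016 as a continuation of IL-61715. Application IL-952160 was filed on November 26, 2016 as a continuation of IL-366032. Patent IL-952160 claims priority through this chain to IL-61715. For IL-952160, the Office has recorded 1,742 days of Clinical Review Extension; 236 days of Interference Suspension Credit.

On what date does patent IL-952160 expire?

Earliest priority filing: 23 February 2014.
Base term: 23 February 2014 + 24 years → 23 February 2038.
Clinical Review Extension: 1742 days claimed exceeds the 792-day cap, so +792 days → 25 April 2040.
Interference Suspension Credit: +236 days → 17 December 2040.

2040-12-17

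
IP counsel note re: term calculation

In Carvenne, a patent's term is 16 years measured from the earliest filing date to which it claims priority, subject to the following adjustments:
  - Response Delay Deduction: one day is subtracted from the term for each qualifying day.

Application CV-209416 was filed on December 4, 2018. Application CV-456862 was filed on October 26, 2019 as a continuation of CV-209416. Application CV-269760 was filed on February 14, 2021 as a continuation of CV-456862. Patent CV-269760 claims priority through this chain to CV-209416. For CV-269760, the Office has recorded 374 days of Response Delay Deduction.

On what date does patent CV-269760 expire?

2033-11-25

Earliest priority filing: 4 December 2018.
Base term: 4 December 2018 + 16 years → 4 December 2034.
Response Delay Deduction: −374 days → 25 November 2033.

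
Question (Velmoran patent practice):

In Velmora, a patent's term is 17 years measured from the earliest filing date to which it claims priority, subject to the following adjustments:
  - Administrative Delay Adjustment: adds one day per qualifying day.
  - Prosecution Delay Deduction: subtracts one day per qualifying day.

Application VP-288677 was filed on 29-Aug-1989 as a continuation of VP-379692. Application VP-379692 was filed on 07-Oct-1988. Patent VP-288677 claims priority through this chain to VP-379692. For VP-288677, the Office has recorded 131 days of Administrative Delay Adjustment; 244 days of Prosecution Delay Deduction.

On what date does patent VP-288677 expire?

Earliest priority filing: 7 October 1988.
Base term: 7 October 1988 + 17 years → 7 October 2005.
Administrative Delay Adjustment: +131 days → 15 February 2006.
Prosecution Delay Deduction: −244 days → 16 June 2005.

June 16, 2005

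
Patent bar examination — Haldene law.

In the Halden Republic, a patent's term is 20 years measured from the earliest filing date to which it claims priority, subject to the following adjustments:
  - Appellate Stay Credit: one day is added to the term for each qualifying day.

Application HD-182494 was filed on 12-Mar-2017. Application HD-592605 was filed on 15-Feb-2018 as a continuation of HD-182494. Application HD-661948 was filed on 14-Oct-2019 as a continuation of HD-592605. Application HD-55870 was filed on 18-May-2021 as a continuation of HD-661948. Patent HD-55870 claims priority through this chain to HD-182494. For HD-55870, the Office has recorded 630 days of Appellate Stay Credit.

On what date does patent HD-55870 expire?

Earliest priority filing: 12 March 2017.
Base term: 12 March 2017 + 20 years → 12 March 2037.
Appellate Stay Credit: +630 days → 2 December 2038.

2038-12-02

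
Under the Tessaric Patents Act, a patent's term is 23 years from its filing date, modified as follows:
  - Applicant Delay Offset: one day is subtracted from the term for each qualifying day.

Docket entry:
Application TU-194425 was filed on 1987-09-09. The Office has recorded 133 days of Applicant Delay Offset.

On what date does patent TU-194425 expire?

Base term: filing date + 23 years → 9 September 2010.
Applicant Delay Offset: −133 days → 29 April 2010.

April 29, 2010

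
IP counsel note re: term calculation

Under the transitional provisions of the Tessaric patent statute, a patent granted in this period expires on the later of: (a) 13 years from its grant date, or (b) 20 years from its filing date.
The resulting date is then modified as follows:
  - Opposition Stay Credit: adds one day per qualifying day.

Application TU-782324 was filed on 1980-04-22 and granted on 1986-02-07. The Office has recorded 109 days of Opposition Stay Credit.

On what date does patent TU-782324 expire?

(a) grant + 13 years → 7 February 1999.
(b) filing + 20 years → 22 April 2000.
Later of the two: 22 April 2000.
Opposition Stay Credit: +109 days → 9 August 2000.

August 9, 2000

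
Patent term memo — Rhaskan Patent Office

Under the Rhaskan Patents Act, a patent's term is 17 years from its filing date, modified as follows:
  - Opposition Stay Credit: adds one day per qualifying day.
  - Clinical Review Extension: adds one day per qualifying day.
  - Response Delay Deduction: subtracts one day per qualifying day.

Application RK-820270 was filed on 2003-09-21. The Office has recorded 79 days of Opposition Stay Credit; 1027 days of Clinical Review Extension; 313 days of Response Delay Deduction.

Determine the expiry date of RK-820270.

Base term: filing date + 17 years → 21 September 2020.
Opposition Stay Credit: +79 days → 9 December 2020.
Clinical Review Extension: +1027 days → 2 October 2023.
Response Delay Deduction: −313 days → 23 November 2022.

2022-11-23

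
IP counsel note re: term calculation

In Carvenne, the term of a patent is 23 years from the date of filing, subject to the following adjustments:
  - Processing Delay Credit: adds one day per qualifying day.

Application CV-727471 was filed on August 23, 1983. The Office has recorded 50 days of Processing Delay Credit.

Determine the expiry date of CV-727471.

Base term: filing date + 23 years → 23 August 2006.
Processing Delay Credit: +50 days → 12 October 2006.

2006-10-12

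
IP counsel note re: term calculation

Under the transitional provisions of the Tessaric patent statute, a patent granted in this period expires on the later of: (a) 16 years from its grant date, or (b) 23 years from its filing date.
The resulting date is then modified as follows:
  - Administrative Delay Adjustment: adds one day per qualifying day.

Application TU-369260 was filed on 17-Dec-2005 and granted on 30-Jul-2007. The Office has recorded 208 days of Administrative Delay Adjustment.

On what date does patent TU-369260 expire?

(a) grant + 16 years → 30 July 2023.
(b) filing + 23 years → 17 December 2028.
Later of the two: 17 December 2028.
Administrative Delay Adjustment: +208 days → 13 July 2029.

July 13, 2029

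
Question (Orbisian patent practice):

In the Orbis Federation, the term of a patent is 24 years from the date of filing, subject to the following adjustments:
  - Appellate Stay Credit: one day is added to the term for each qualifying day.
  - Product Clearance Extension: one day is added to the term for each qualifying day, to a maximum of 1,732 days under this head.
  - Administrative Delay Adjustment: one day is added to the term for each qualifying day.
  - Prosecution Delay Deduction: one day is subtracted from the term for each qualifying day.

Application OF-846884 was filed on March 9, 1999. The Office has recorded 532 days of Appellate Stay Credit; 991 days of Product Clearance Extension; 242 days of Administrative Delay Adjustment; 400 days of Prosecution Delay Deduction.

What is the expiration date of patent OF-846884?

Base term: filing date + 24 years → 9 March 2023.
Appellate Stay Credit: +532 days → 22 August 2024.
Product Clearance Extension: 991 days (within the 1732-day cap) → +991 days → 10 May 2027.
Administrative Delay Adjustment: +242 days → 7 January 2028.
Prosecution Delay Deduction: −400 days → 3 December 2026.

2026-12-03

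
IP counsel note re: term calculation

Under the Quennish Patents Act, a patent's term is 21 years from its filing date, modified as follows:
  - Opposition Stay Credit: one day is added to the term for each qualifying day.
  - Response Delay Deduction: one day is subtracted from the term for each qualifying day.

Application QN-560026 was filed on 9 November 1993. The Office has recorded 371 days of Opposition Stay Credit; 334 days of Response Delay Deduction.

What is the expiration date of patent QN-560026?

Base term: filing date + 21 years → 9 November 2014.
Opposition Stay Credit: +371 days → 15 November 2015.
Response Delay Deduction: −334 days → 16 December 2014.

December 16, 2014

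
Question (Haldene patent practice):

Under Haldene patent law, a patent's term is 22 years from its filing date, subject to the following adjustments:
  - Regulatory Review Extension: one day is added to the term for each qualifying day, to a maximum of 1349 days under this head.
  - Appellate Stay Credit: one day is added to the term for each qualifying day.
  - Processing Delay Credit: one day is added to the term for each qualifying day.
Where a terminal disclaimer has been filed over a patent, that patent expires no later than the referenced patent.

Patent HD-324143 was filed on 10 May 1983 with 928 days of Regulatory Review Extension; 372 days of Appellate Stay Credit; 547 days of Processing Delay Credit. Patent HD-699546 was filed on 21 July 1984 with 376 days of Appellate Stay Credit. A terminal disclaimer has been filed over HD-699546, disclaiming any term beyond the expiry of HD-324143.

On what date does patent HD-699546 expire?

Natural term of HD-699546:
  Base: filing + 22 years → 21 July 2006.
  Appellate Stay Credit: +376 days → 1 August 2007.
Expiry of referenced patent HD-324143:
  Base: filing + 22 years → 10 May 2005.
  Regulatory Review Extension: 928 days (within the 1349-day cap) → +928 days → 24 November 2007.
  Appellate Stay Credit: +372 days → 30 November 2008.
  Processing Delay Credit: +547 days → 31 May 2010.
Terminal disclaimer: HD-699546 expires on the earlier of 1 August 2007 and 31 May 2010.

2007-08-01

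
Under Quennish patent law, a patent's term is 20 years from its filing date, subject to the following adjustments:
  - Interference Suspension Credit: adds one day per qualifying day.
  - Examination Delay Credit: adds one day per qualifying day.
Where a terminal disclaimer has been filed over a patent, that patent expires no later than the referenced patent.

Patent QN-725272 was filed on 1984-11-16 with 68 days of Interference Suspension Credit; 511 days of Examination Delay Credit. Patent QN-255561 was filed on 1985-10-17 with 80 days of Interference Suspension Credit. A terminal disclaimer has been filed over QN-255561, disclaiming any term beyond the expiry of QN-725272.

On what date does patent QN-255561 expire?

January 5, 2006

Natural term of QN-255561:
  Base: filing + 20 years → 17 October 2005.
  Interference Suspension Credit: +80 days → 5 January 2006.
Expiry of referenced patent QN-725272:
  Base: filing + 20 years → 16 November 2004.
  Interference Suspension Credit: +68 days → 23 January 2005.
  Examination Delay Credit: +511 days → 18 June 2006.
Terminal disclaimer: QN-255561 expires on the earlier of 5 January 2006 and 18 June 2006.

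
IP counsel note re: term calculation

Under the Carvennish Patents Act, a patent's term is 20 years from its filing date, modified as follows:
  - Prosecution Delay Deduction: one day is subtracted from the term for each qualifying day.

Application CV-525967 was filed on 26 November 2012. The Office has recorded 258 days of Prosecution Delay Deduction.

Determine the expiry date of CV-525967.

Base term: filing date + 20 years → 26 November 2032.
Prosecution Delay Deduction: −258 days → 13 March 2032.

March 13, 2032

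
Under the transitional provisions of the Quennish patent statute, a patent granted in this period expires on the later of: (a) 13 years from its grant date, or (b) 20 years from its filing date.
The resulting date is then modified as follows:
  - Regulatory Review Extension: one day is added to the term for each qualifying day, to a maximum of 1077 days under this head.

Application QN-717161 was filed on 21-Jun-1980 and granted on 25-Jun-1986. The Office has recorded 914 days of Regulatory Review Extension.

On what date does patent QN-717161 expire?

(a) grant + 13 years → 25 June 1999.
(b) filing + 20 years → 21 June 2000.
Later of the two: 21 June 2000.
Regulatory Review Extension: 914 days (within the 1077-day cap) → +914 days → 22 December 2002.

December 22, 2002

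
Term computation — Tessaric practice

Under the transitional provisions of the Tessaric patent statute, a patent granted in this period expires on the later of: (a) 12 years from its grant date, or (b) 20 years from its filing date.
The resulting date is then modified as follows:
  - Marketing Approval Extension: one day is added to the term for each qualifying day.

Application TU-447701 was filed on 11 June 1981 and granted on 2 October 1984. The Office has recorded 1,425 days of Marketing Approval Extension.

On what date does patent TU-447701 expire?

(a) grant + 12 years → 2 October 1996.
(b) filing + 20 years → 11 June 2001.
Later of the two: 11 June 2001.
Marketing Approval Extension: +1425 days → 6 May 2005.

2005-05-06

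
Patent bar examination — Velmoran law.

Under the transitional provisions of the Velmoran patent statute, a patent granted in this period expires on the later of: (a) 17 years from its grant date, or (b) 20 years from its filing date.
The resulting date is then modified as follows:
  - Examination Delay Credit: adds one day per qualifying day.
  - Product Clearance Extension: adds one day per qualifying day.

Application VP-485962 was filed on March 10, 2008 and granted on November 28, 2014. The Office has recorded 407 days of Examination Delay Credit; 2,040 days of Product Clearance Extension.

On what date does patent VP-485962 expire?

August 10, 2038

(a) grant + 17 years → 28 November 2031.
(b) filing + 20 years → 10 March 2028.
Later of the two: 28 November 2031.
Examination Delay Credit: +407 days → 8 January 2033.
Product Clearance Extension: +2040 days → 10 August 2038.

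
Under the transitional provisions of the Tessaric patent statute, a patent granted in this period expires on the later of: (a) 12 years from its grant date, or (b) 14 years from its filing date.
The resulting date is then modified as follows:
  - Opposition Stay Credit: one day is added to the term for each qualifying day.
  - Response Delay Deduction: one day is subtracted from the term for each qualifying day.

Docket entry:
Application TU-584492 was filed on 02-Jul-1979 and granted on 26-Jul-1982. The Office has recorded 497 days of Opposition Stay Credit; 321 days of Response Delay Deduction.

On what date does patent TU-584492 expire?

(a) grant + 12 years → 26 July 1994.
(b) filing + 14 years → 2 July 1993.
Later of the two: 26 July 1994.
Opposition Stay Credit: +497 days → 5 December 1995.
Response Delay Deduction: −321 days → 18 January 1995.

1995-01-18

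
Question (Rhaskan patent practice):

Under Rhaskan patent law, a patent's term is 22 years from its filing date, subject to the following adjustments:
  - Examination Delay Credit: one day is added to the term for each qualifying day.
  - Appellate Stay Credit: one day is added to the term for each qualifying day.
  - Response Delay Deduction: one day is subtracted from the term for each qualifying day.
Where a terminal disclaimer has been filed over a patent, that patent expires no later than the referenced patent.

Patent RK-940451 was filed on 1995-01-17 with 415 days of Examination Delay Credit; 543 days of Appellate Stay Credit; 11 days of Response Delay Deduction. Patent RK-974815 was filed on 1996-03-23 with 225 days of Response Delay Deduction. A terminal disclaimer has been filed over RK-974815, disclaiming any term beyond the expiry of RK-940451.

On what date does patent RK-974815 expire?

Natural term of RK-974815:
  Base: filing + 22 years → 23 March 2018.
  Response Delay Deduction: −225 days → 10 August 2017.
Expiry of referenced patent RK-940451:
  Base: filing + 22 years → 17 January 2017.
  Examination Delay Credit: +415 days → 8 March 2018.
  Appellate Stay Credit: +543 days → 2 September 2019.
  Response Delay Deduction: −11 days → 22 August 2019.
Terminal disclaimer: RK-974815 expires on the earlier of 10 August 2017 and 22 August 2019.

August 10, 2017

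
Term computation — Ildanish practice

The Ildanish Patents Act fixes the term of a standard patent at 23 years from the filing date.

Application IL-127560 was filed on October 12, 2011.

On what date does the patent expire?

Filing date + 23 years → 12 October 2034.

October 12, 2034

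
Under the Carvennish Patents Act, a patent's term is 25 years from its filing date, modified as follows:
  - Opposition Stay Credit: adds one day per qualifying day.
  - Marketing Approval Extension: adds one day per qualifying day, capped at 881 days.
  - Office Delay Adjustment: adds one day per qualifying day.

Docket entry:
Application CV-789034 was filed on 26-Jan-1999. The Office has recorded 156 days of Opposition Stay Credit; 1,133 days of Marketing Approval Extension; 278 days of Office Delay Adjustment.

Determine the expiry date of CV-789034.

Base term: filing date + 25 years → 26 January 2024.
Opposition Stay Credit: +156 days → 30 June 2024.
Marketing Approval Extension: 1133 days claimed exceeds the 881-day cap, so +881 days → 28 November 2026.
Office Delay Adjustment: +278 days → 2 September 2027.

2027-09-02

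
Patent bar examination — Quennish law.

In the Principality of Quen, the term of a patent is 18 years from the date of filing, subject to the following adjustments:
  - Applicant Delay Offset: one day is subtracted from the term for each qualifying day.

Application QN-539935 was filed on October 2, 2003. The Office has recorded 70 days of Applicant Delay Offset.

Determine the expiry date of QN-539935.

July 24, 2021

Base term: filing date + 18 years → 2 October 2021.
Applicant Delay Offset: −70 days → 24 July 2021.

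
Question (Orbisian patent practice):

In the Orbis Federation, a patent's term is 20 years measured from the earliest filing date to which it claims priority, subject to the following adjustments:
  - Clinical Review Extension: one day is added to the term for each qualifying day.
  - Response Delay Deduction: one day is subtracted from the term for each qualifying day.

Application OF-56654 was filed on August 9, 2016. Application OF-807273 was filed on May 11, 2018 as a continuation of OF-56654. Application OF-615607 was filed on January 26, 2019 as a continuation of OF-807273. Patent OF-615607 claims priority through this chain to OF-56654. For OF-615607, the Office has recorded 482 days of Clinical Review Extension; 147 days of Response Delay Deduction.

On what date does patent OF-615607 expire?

July 10, 2037

Earliest priority filing: 9 August 2016.
Base term: 9 August 2016 + 20 years → 9 August 2036.
Clinical Review Extension: +482 days → 4 December 2037.
Response Delay Deduction: −147 days → 10 July 2037.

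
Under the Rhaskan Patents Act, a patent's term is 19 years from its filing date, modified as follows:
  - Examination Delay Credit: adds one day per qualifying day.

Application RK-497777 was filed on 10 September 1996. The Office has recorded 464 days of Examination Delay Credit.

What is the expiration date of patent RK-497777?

December 17, 2016

Base term: filing date + 19 years → 10 September 2015.
Examination Delay Credit: +464 days → 17 December 2016.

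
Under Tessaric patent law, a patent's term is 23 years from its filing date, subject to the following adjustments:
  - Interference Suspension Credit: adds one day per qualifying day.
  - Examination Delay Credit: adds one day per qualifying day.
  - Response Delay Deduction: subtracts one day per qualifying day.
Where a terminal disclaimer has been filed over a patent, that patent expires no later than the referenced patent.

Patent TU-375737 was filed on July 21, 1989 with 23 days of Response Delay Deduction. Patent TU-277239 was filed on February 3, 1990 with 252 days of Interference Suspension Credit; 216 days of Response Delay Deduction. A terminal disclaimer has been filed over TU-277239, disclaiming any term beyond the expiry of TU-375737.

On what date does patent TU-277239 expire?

Natural term of TU-277239:
  Base: filing + 23 years → 3 February 2013.
  Interference Suspension Credit: +252 days → 13 October 2013.
  Response Delay Deduction: −216 days → 11 March 2013.
Expiry of referenced patent TU-375737:
  Base: filing + 23 years → 21 July 2012.
  Response Delay Deduction: −23 days → 28 June 2012.
Terminal disclaimer: TU-277239 expires on the earlier of 11 March 2013 and 28 June 2012.

2012-06-28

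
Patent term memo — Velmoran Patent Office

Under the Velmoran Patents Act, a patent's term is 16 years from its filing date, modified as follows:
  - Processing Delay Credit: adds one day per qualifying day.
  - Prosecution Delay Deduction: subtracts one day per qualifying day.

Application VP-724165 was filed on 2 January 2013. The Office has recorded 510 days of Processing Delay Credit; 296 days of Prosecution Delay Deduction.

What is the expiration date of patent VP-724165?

2029-08-04

Base term: filing date + 16 years → 2 January 2029.
Processing Delay Credit: +510 days → 27 May 2030.
Prosecution Delay Deduction: −296 days → 4 August 2029.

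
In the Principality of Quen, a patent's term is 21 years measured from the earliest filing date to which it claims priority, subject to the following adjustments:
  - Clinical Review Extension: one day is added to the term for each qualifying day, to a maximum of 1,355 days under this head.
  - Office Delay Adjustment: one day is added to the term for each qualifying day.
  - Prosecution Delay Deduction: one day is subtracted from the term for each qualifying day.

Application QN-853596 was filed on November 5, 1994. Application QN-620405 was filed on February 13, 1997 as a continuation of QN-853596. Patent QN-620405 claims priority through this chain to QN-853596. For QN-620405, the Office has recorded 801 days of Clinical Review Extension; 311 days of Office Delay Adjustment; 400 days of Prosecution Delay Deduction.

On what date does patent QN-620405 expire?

Earliest priority filing: 5 November 1994.
Base term: 5 November 1994 + 21 years → 5 November 2015.
Clinical Review Extension: 801 days (within the 1355-day cap) → +801 days → 14 January 2018.
Office Delay Adjustment: +311 days → 21 November 2018.
Prosecution Delay Deduction: −400 days → 17 October 2017.

October 17, 2017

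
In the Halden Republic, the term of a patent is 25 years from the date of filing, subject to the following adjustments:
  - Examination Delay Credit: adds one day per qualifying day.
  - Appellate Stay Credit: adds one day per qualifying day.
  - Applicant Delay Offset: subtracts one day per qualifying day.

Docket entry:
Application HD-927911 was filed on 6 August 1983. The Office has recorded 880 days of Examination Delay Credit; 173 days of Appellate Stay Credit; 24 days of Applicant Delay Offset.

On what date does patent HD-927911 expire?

2011-06-01

Base term: filing date + 25 years → 6 August 2008.
Examination Delay Credit: +880 days → 3 January 2011.
Appellate Stay Credit: +173 days → 25 June 2011.
Applicant Delay Offset: −24 days → 1 June 2011.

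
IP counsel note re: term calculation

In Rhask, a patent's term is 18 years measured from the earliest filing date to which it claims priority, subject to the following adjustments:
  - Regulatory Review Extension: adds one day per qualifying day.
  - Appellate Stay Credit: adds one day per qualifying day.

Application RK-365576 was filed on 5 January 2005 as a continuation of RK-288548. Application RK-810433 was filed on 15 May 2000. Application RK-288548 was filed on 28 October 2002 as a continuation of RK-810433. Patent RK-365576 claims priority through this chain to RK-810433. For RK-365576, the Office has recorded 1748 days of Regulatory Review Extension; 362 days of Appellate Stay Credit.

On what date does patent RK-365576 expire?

Earliest priority filing: 15 May 2000.
Base term: 15 May 2000 + 18 years → 15 May 2018.
Regulatory Review Extension: +1748 days → 26 February 2023.
Appellate Stay Credit: +362 days → 23 February 2024.

2024-02-23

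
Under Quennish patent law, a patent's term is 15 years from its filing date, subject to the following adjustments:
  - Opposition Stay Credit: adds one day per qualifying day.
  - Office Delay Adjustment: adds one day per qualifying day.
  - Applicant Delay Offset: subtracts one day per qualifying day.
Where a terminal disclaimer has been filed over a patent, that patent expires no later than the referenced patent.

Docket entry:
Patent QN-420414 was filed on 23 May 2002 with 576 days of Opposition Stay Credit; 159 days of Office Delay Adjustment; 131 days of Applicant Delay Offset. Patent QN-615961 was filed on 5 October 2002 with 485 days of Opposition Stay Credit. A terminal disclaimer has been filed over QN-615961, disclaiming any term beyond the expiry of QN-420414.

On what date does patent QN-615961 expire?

Natural term of QN-615961:
  Base: filing + 15 years → 5 October 2017.
  Opposition Stay Credit: +485 days → 2 February 2019.
Expiry of referenced patent QN-420414:
  Base: filing + 15 years → 23 May 2017.
  Opposition Stay Credit: +576 days → 20 December 2018.
  Office Delay Adjustment: +159 days → 28 May 2019.
  Applicant Delay Offset: −131 days → 17 January 2019.
Terminal disclaimer: QN-615961 expires on the earlier of 2 February 2019 and 17 January 2019.

January 17, 2019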